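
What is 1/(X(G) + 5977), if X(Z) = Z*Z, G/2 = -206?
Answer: 1/175721 ≈ 5.6908e-6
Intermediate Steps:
G = -412 (G = 2*(-206) = -412)
X(Z) = Z**2
1/(X(G) + 5977) = 1/((-412)**2 + 5977) = 1/(169744 + 5977) = 1/175721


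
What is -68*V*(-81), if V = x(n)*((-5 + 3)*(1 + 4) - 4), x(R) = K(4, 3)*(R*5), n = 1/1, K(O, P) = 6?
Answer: -2313360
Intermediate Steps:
n = 1
x(R) = 30*R (x(R) = 6*(R*5) = 6*(5*R) = 30*R)
V = -420 (V = (30*1)*((-5 + 3)*(1 + 4) - 4) = 30*(-2*5 - 4) = 30*(-10 - 4) = 30*(-14) = -420)
-68*V*(-81) = -68*(-420)*(-81) = 28560*(-81) = -2313360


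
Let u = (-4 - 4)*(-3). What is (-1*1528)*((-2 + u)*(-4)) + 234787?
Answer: 369251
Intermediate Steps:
u = 24 (u = -8*(-3) = 24)
(-1*1528)*((-2 + u)*(-4)) + 234787 = (-1*1528)*((-2 + 24)*(-4)) + 234787 = -33616*(-4) + 234787 = -1528*(-88) + 234787 = 134464 + 234787 = 369251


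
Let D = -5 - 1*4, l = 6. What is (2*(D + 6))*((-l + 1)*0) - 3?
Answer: -3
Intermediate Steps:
D = -9 (D = -5 - 4 = -9)
(2*(D + 6))*((-l + 1)*0) - 3 = (2*(-9 + 6))*((-1*6 + 1)*0) - 3 = (2*(-3))*((-6 + 1)*0) - 3 = -(-30)*0 - 3 = -6*0 - 3 = 0 - 3 = -3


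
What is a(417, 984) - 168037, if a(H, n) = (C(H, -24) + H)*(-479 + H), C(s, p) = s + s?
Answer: -245599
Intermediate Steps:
C(s, p) = 2*s
a(H, n) = 3*H*(-479 + H) (a(H, n) = (2*H + H)*(-479 + H) = (3*H)*(-479 + H) = 3*H*(-479 + H))
a(417, 984) - 168037 = 3*417*(-479 + 417) - 168037 = 3*417*(-62) - 168037 = -77562 - 168037 = -245599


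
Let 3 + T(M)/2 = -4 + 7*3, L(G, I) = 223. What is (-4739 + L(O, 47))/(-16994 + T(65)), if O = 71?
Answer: 2258/8483 ≈ 0.26618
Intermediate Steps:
T(M) = 28 (T(M) = -6 + 2*(-4 + 7*3) = -6 + 2*(-4 + 21) = -6 + 2*17 = -6 + 34 = 28)
(-4739 + L(O, 47))/(-16994 + T(65)) = (-4739 + 223)/(-16994 + 28) = -4516/(-16966) = -4516*(-1/16966) = 2258/8483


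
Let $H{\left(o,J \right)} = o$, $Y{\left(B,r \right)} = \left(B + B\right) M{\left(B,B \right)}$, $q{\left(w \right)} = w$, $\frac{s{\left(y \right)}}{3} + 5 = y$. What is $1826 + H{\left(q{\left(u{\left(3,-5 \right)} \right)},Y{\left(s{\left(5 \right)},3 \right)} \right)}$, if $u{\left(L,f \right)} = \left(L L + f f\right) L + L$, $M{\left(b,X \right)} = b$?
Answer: $1931$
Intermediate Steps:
$u{\left(L,f \right)} = L + L \left(L^{2} + f^{2}\right)$ ($u{\left(L,f \right)} = \left(L^{2} + f^{2}\right) L + L = L \left(L^{2} + f^{2}\right) + L = L + L \left(L^{2} + f^{2}\right)$)
$s{\left(y \right)} = -15 + 3 y$
$Y{\left(B,r \right)} = 2 B^{2}$ ($Y{\left(B,r \right)} = \left(B + B\right) B = 2 B B = 2 B^{2}$)
$1826 + H{\left(q{\left(u{\left(3,-5 \right)} \right)},Y{\left(s{\left(5 \right)},3 \right)} \right)} = 1826 + 3 \left(1 + 3^{2} + \left(-5\right)^{2}\right) = 1826 + 3 \left(1 + 9 + 25\right) = 1826 + 3 \cdot 35 = 1826 + 105 = 1931$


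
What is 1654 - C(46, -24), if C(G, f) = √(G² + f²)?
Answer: 1654 - 2*√673 ≈ 1602.1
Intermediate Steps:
1654 - C(46, -24) = 1654 - √(46² + (-24)²) = 1654 - √(2116 + 576) = 1654 - √2692 = 1654 - 2*√673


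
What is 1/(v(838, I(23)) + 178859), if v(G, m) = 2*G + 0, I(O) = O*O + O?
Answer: 1/180535 ≈ 5.5391e-6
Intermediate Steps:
I(O) = O + O² (I(O) = O² + O = O + O²)
v(G, m) = 2*G
1/(v(838, I(23)) + 178859) = 1/(2*838 + 178859) = 1/(1676 + 178859) = 1/180535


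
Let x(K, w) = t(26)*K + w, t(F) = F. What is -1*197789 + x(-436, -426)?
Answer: -209551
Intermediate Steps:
x(K, w) = w + 26*K (x(K, w) = 26*K + w = w + 26*K)
-1*197789 + x(-436, -426) = -1*197789 + (-426 + 26*(-436)) = -197789 + (-426 - 11336) = -197789 - 11762 = -209551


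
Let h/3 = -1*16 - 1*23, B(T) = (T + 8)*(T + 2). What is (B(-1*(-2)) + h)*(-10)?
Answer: 770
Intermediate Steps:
B(T) = (2 + T)*(8 + T) (B(T) = (8 + T)*(2 + T) = (2 + T)*(8 + T))
h = -117 (h = 3*(-1*16 - 1*23) = 3*(-16 - 23) = 3*(-39) = -117)
(B(-1*(-2)) + h)*(-10) = ((16 + (-1*(-2))² + 10*(-1*(-2))) - 117)*(-10) = ((16 + 2² + 10*2) - 117)*(-10) = ((16 + 4 + 20) - 117)*(-10) = (40 - 117)*(-10) = -77*(-10) = 770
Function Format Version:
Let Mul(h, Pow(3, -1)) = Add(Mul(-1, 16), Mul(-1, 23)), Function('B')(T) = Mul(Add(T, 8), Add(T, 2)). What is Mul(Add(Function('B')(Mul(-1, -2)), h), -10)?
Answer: 770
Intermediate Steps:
Function('B')(T) = Mul(Add(2, T), Add(8, T)) (Function('B')(T) = Mul(Add(8, T), Add(2, T)) = Mul(Add(2, T), Add(8, T)))
h = -117 (h = Mul(3, Add(Mul(-1, 16), Mul(-1, 23))) = Mul(3, Add(-16, -23)) = Mul(3, -39) = -117)
Mul(Add(Function('B')(Mul(-1, -2)), h), -10) = Mul(Add(Add(16, Pow(Mul(-1, -2), 2), Mul(10, Mul(-1, -2))), -117), -10) = Mul(Add(Add(16, Pow(2, 2), Mul(10, 2)), -117), -10) = Mul(Add(Add(16, 4, 20), -117), -10) = Mul(Add(40, -117), -10) = Mul(-77, -10) = 770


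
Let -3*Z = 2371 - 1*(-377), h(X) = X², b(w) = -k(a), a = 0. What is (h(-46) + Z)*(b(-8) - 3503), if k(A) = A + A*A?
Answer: -4203600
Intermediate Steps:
k(A) = A + A²
b(w) = 0 (b(w) = -0*(1 + 0) = -0 = -1*0 = 0)
Z = -916 (Z = -(2371 - 1*(-377))/3 = -(2371 + 377)/3 = -⅓*2748 = -916)
(h(-46) + Z)*(b(-8) - 3503) = ((-46)² - 916)*(0 - 3503) = (2116 - 916)*(-3503) = 1200*(-3503) = -4203600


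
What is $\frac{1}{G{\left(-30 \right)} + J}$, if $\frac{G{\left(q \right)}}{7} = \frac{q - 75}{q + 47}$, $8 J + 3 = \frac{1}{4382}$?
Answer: $- \frac{595952}{25989625} \approx -0.02293$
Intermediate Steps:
$J = - \frac{13145}{35056}$ ($J = - \frac{3}{8} + \frac{1}{8 \cdot 4382} = - \frac{3}{8} + \frac{1}{8} \cdot \frac{1}{4382} = - \frac{3}{8} + \frac{1}{35056} = - \frac{13145}{35056} \approx -0.37497$)
$G{\left(q \right)} = \frac{7 \left(-75 + q\right)}{47 + q}$ ($G{\left(q \right)} = 7 \frac{q - 75}{q + 47} = 7 \frac{-75 + q}{47 + q} = \frac{7 \left(-75 + q\right)}{47 + q}$)
$\frac{1}{G{\left(-30 \right)} + J} = \frac{1}{\frac{7 \left(-75 - 30\right)}{47 - 30} - \frac{13145}{35056}} = \frac{1}{7 \cdot \frac{1}{17} \left(-105\right) - \frac{13145}{35056}} = \frac{1}{- \frac{735}{17} - \frac{13145}{35056}} = \frac{1}{- \frac{25989625}{595952}} = - \frac{595952}{25989625}$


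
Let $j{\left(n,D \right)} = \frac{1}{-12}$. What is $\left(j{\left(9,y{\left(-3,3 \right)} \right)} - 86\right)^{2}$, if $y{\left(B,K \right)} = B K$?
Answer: $\frac{1067089}{144} \approx 7410.3$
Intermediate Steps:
$j{\left(n,D \right)} = - \frac{1}{12}$
$\left(j{\left(9,y{\left(-3,3 \right)} \right)} - 86\right)^{2} = \left(- \frac{1}{12} - 86\right)^{2} = \left(- \frac{1033}{12}\right)^{2} = \frac{1067089}{144}$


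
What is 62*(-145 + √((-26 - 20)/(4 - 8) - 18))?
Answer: -8990 + 31*I*√26 ≈ -8990.0 + 158.07*I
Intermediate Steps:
62*(-145 + √((-26 - 20)/(4 - 8) - 18)) = 62*(-145 + √(-46/(-4) - 18)) = 62*(-145 + √(-46*(-¼) - 18)) = 62*(-145 + √(23/2 - 18)) = 62*(-145 + √(-13/2)) = 62*(-145 + I*√26/2) = -8990 + 31*I*√26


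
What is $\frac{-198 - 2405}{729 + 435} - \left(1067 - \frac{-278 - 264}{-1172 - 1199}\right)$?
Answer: $- \frac{2950294373}{2759844} \approx -1069.0$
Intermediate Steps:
$\frac{-198 - 2405}{729 + 435} - \left(1067 - \frac{-278 - 264}{-1172 - 1199}\right) = - \frac{2603}{1164} - \left(1067 + \frac{542}{-2371}\right) = \left(-2603\right) \frac{1}{1164} - \frac{2529315}{2371} = - \frac{2603}{1164} + \left(-1067 + \frac{542}{2371}\right) = - \frac{2603}{1164} - \frac{2529315}{2371} = - \frac{2950294373}{2759844}$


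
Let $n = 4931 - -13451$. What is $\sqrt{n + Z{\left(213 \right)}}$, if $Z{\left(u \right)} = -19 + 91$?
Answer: $\sqrt{18454} \approx 135.85$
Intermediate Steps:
$Z{\left(u \right)} = 72$
$n = 18382$ ($n = 4931 + 13451 = 18382$)
$\sqrt{n + Z{\left(213 \right)}} = \sqrt{18382 + 72} = \sqrt{18454}$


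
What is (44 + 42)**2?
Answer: 7396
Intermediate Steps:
(44 + 42)**2 = 86**2 = 7396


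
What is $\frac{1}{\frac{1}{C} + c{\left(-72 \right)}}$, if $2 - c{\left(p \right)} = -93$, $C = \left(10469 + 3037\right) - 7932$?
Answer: $\frac{5574}{529531} \approx 0.010526$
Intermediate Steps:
$C = 5574$ ($C = 13506 - 7932 = 5574$)
$c{\left(p \right)} = 95$ ($c{\left(p \right)} = 2 - -93 = 2 + 93 = 95$)
$\frac{1}{\frac{1}{C} + c{\left(-72 \right)}} = \frac{1}{\frac{1}{5574} + 95} = \frac{1}{\frac{529531}{5574}} = \frac{5574}{529531}$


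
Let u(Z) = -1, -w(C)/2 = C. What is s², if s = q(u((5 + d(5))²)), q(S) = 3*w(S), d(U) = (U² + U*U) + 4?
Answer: 36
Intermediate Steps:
w(C) = -2*C
d(U) = 4 + 2*U² (d(U) = (U² + U²) + 4 = 2*U² + 4 = 4 + 2*U²)
q(S) = -6*S (q(S) = 3*(-2*S) = -6*S)
s = 6 (s = -6*(-1) = 6)
s² = 6² = 36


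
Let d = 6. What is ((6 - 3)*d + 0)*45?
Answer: 810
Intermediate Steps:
((6 - 3)*d + 0)*45 = ((6 - 3)*6 + 0)*45 = (3*6 + 0)*45 = (18 + 0)*45 = 18*45 = 810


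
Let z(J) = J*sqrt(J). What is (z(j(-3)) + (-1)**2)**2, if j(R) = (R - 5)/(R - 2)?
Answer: 637/125 + 32*sqrt(10)/25 ≈ 9.1437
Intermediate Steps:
j(R) = (-5 + R)/(-2 + R)
z(J) = J**(3/2)
(z(j(-3)) + (-1)**2)**2 = (((-5 - 3)/(-2 - 3))**(3/2) + (-1)**2)**2 = ((-8/(-5))**(3/2) + 1)**2 = ((-1/5*(-8))**(3/2) + 1)**2 = ((8/5)**(3/2) + 1)**2 = (16*sqrt(10)/25 + 1)**2 = (1 + 16*sqrt(10)/25)**2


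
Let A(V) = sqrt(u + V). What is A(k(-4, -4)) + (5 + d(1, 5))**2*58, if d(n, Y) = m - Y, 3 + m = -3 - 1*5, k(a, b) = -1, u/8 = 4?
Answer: 7018 + sqrt(31) ≈ 7023.6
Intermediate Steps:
u = 32 (u = 8*4 = 32)
m = -11 (m = -3 + (-3 - 1*5) = -3 + (-3 - 5) = -3 - 8 = -11)
d(n, Y) = -11 - Y
A(V) = sqrt(32 + V)
A(k(-4, -4)) + (5 + d(1, 5))**2*58 = sqrt(32 - 1) + (5 + (-11 - 1*5))**2*58 = sqrt(31) + (5 + (-11 - 5))**2*58 = sqrt(31) + (5 - 16)**2*58 = sqrt(31) + (-11)**2*58 = sqrt(31) + 121*58 = sqrt(31) + 7018 = 7018 + sqrt(31)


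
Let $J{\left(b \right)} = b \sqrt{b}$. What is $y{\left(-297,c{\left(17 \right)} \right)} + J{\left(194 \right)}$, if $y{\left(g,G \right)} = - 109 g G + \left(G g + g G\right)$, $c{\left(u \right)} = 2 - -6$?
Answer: $254232 + 194 \sqrt{194} \approx 2.5693 \cdot 10^{5}$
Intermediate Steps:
$J{\left(b \right)} = b^{\frac{3}{2}}$
$c{\left(u \right)} = 8$ ($c{\left(u \right)} = 2 + 6 = 8$)
$y{\left(g,G \right)} = - 107 G g$ ($y{\left(g,G \right)} = - 109 G g + \left(G g + G g\right) = - 109 G g + 2 G g = - 107 G g$)
$y{\left(-297,c{\left(17 \right)} \right)} + J{\left(194 \right)} = \left(-107\right) 8 \left(-297\right) + 194^{\frac{3}{2}} = 254232 + 194 \sqrt{194}$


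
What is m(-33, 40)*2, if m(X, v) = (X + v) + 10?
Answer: 34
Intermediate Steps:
m(X, v) = 10 + X + v
m(-33, 40)*2 = (10 - 33 + 40)*2 = 17*2 = 34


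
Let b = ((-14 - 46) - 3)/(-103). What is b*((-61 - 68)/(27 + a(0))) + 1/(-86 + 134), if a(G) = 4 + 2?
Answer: -128899/54384 ≈ -2.3702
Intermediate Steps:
a(G) = 6
b = 63/103 (b = (-60 - 3)*(-1/103) = -63*(-1/103) = 63/103 ≈ 0.61165)
b*((-61 - 68)/(27 + a(0))) + 1/(-86 + 134) = 63*((-61 - 68)/(27 + 6))/103 + 1/(-86 + 134) = 63*(-129/33)/103 + 1/48 = 63*(-129*1/33)/103 + 1/48 = (63/103)*(-43/11) + 1/48 = -2709/1133 + 1/48 = -128899/54384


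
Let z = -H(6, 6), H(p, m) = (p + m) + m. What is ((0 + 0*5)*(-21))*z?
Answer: 0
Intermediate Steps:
H(p, m) = p + 2*m (H(p, m) = (m + p) + m = p + 2*m)
z = -18 (z = -(6 + 2*6) = -(6 + 12) = -1*18 = -18)
((0 + 0*5)*(-21))*z = ((0 + 0*5)*(-21))*(-18) = ((0 + 0)*(-21))*(-18) = (0*(-21))*(-18) = 0*(-18) = 0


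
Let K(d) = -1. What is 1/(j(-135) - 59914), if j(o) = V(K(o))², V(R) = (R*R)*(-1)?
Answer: -1/59913 ≈ -1.6691e-5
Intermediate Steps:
V(R) = -R² (V(R) = R²*(-1) = -R²)
j(o) = 1 (j(o) = (-1*(-1)²)² = (-1*1)² = (-1)² = 1)
1/(j(-135) - 59914) = 1/(1 - 59914) = 1/(-59913) = -1/59913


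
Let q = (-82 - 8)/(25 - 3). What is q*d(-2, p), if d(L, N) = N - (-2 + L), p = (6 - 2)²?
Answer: -900/11 ≈ -81.818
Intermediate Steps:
p = 16 (p = 4² = 16)
d(L, N) = 2 + N - L (d(L, N) = N + (2 - L) = 2 + N - L)
q = -45/11 (q = -90/22 = -90*1/22 = -45/11 ≈ -4.0909)
q*d(-2, p) = -45*(2 + 16 - 1*(-2))/11 = -45*(2 + 16 + 2)/11 = -45/11*20 = -900/11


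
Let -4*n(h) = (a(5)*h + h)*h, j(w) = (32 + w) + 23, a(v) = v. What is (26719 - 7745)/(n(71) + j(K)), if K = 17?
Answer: -37948/14979 ≈ -2.5334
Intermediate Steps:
j(w) = 55 + w
n(h) = -3*h**2/2 (n(h) = -(5*h + h)*h/4 = -6*h*h/4 = -3*h**2/2)
(26719 - 7745)/(n(71) + j(K)) = (26719 - 7745)/(-3/2*71**2 + (55 + 17)) = 18974/(-3/2*5041 + 72) = 18974/(-15123/2 + 72) = 18974/(-14979/2) = 18974*(-2/14979) = -37948/14979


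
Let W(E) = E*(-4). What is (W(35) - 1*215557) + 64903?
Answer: -150794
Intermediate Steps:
W(E) = -4*E
(W(35) - 1*215557) + 64903 = (-4*35 - 1*215557) + 64903 = (-140 - 215557) + 64903 = -215697 + 64903 = -150794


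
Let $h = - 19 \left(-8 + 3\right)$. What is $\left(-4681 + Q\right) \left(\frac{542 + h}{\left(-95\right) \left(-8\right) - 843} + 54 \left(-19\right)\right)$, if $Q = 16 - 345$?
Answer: $\frac{429832950}{83} \approx 5.1787 \cdot 10^{6}$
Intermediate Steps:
$h = 95$ ($h = \left(-19\right) \left(-5\right) = 95$)
$Q = -329$ ($Q = 16 - 345 = -329$)
$\left(-4681 + Q\right) \left(\frac{542 + h}{\left(-95\right) \left(-8\right) - 843} + 54 \left(-19\right)\right) = \left(-4681 - 329\right) \left(\frac{542 + 95}{\left(-95\right) \left(-8\right) - 843} + 54 \left(-19\right)\right) = - 5010 \left(\frac{637}{760 - 843} - 1026\right) = - 5010 \left(\frac{637}{-83} - 1026\right) = - 5010 \left(637 \left(- \frac{1}{83}\right) - 1026\right) = - 5010 \left(- \frac{637}{83} - 1026\right) = \left(-5010\right) \left(- \frac{85795}{83}\right) = \frac{429832950}{83}$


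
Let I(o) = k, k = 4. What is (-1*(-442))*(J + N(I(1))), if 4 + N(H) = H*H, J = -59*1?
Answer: -20774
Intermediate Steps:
J = -59
I(o) = 4
N(H) = -4 + H² (N(H) = -4 + H*H = -4 + H²)
(-1*(-442))*(J + N(I(1))) = (-1*(-442))*(-59 + (-4 + 4²)) = 442*(-59 + (-4 + 16)) = 442*(-59 + 12) = 442*(-47) = -20774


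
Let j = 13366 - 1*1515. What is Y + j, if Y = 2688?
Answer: 14539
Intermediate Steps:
j = 11851 (j = 13366 - 1515 = 11851)
Y + j = 2688 + 11851 = 14539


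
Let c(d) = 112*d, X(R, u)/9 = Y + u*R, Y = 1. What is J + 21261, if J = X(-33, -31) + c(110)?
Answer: 42797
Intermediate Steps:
X(R, u) = 9 + 9*R*u (X(R, u) = 9*(1 + u*R) = 9*(1 + R*u) = 9 + 9*R*u)
J = 21536 (J = (9 + 9*(-33)*(-31)) + 112*110 = (9 + 9207) + 12320 = 9216 + 12320 = 21536)
J + 21261 = 21536 + 21261 = 42797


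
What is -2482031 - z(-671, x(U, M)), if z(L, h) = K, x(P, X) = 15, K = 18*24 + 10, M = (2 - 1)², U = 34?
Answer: -2482473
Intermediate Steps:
M = 1 (M = 1² = 1)
K = 442 (K = 432 + 10 = 442)
z(L, h) = 442
-2482031 - z(-671, x(U, M)) = -2482031 - 1*442 = -2482031 - 442 = -2482473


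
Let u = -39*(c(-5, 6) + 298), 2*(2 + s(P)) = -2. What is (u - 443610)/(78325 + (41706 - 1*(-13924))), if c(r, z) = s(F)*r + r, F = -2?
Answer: -455622/133955 ≈ -3.4013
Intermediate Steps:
s(P) = -3 (s(P) = -2 + (½)*(-2) = -2 - 1 = -3)
c(r, z) = -2*r (c(r, z) = -3*r + r = -2*r)
u = -12012 (u = -39*(-2*(-5) + 298) = -39*(10 + 298) = -39*308 = -12012)
(u - 443610)/(78325 + (41706 - 1*(-13924))) = (-12012 - 443610)/(78325 + (41706 - 1*(-13924))) = -455622/(78325 + (41706 + 13924)) = -455622/(78325 + 55630) = -455622/133955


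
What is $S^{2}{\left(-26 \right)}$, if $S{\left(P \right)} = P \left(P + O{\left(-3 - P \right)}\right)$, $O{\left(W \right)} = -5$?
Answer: $649636$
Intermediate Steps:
$S{\left(P \right)} = P \left(-5 + P\right)$ ($S{\left(P \right)} = P \left(P - 5\right) = P \left(-5 + P\right)$)
$S^{2}{\left(-26 \right)} = \left(- 26 \left(-5 - 26\right)\right)^{2} = \left(\left(-26\right) \left(-31\right)\right)^{2} = 806^{2} = 649636$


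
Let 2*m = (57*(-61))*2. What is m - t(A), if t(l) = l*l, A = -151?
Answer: -26278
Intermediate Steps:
t(l) = l²
m = -3477 (m = ((57*(-61))*2)/2 = (-3477*2)/2 = (½)*(-6954) = -3477)
m - t(A) = -3477 - 1*(-151)² = -3477 - 1*22801 = -3477 - 22801 = -26278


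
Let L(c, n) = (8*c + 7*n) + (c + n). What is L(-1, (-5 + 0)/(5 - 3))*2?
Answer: -58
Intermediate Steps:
L(c, n) = 8*n + 9*c (L(c, n) = (7*n + 8*c) + (c + n) = 8*n + 9*c)
L(-1, (-5 + 0)/(5 - 3))*2 = (8*((-5 + 0)/(5 - 3)) + 9*(-1))*2 = (8*(-5/2) - 9)*2 = (-20 - 9)*2 = -29*2 = -58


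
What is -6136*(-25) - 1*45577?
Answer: 107823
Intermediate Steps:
-6136*(-25) - 1*45577 = 153400 - 45577 = 107823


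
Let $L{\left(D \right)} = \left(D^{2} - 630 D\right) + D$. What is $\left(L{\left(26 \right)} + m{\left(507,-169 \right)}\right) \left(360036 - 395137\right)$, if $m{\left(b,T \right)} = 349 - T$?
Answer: $532131160$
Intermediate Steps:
$L{\left(D \right)} = D^{2} - 629 D$
$\left(L{\left(26 \right)} + m{\left(507,-169 \right)}\right) \left(360036 - 395137\right) = \left(26 \left(-629 + 26\right) + \left(349 - -169\right)\right) \left(360036 - 395137\right) = \left(26 \left(-603\right) + \left(349 + 169\right)\right) \left(-35101\right) = \left(-15678 + 518\right) \left(-35101\right) = \left(-15160\right) \left(-35101\right) = 532131160$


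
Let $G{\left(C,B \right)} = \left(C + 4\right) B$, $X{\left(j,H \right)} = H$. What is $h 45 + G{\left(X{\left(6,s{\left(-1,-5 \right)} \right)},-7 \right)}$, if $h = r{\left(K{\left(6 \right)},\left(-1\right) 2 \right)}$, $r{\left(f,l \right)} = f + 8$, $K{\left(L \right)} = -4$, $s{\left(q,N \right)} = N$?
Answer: $187$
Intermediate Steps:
$r{\left(f,l \right)} = 8 + f$
$h = 4$ ($h = 8 - 4 = 4$)
$G{\left(C,B \right)} = B \left(4 + C\right)$ ($G{\left(C,B \right)} = \left(4 + C\right) B = B \left(4 + C\right)$)
$h 45 + G{\left(X{\left(6,s{\left(-1,-5 \right)} \right)},-7 \right)} = 4 \cdot 45 - 7 \left(4 - 5\right) = 180 - -7 = 180 + 7 = 187$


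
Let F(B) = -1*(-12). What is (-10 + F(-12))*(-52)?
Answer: -104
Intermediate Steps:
F(B) = 12
(-10 + F(-12))*(-52) = (-10 + 12)*(-52) = 2*(-52) = -104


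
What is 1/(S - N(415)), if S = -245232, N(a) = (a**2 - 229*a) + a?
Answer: -1/322837 ≈ -3.0975e-6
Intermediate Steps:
N(a) = a**2 - 228*a
1/(S - N(415)) = 1/(-245232 - 415*(-228 + 415)) = 1/(-245232 - 415*187) = 1/(-245232 - 1*77605) = 1/(-245232 - 77605) = 1/(-322837) = -1/322837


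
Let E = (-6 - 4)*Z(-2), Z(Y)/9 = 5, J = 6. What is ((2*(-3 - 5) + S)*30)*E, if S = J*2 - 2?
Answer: 81000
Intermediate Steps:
Z(Y) = 45 (Z(Y) = 9*5 = 45)
S = 10 (S = 6*2 - 2 = 12 - 2 = 10)
E = -450 (E = (-6 - 4)*45 = -10*45 = -450)
((2*(-3 - 5) + S)*30)*E = ((2*(-3 - 5) + 10)*30)*(-450) = ((2*(-8) + 10)*30)*(-450) = ((-16 + 10)*30)*(-450) = -6*30*(-450) = -180*(-450) = 81000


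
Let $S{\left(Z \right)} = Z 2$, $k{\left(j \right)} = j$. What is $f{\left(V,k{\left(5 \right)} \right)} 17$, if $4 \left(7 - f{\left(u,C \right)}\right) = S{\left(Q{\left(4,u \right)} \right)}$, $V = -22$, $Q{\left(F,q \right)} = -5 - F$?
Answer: $\frac{391}{2} \approx 195.5$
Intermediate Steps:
$S{\left(Z \right)} = 2 Z$
$f{\left(u,C \right)} = \frac{23}{2}$ ($f{\left(u,C \right)} = 7 - \frac{2 \left(-5 - 4\right)}{4} = 7 - \frac{2 \left(-9\right)}{4} = 7 - - \frac{9}{2} = 7 + \frac{9}{2} = \frac{23}{2}$)
$f{\left(V,k{\left(5 \right)} \right)} 17 = \frac{23}{2} \cdot 17 = \frac{391}{2}$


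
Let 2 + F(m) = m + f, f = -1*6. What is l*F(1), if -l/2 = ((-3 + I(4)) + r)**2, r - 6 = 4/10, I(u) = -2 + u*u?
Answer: 105966/25 ≈ 4238.6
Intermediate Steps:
I(u) = -2 + u**2
f = -6
r = 32/5 (r = 6 + 4/10 = 6 + 4*(1/10) = 6 + 2/5 = 32/5 ≈ 6.4000)
l = -15138/25 (l = -2*((-3 + (-2 + 4**2)) + 32/5)**2 = -2*((-3 + (-2 + 16)) + 32/5)**2 = -2*((-3 + 14) + 32/5)**2 = -2*(11 + 32/5)**2 = -2*(87/5)**2 = -2*7569/25 = -15138/25 ≈ -605.52)
F(m) = -8 + m (F(m) = -2 + (m - 6) = -2 + (-6 + m) = -8 + m)
l*F(1) = -15138*(-8 + 1)/25 = -15138/25*(-7) = 105966/25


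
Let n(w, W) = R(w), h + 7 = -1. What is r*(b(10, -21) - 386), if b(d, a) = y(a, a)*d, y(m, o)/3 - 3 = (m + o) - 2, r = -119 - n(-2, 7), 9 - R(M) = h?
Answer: 219776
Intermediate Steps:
h = -8 (h = -7 - 1 = -8)
R(M) = 17 (R(M) = 9 - 1*(-8) = 9 + 8 = 17)
n(w, W) = 17
r = -136 (r = -119 - 1*17 = -119 - 17 = -136)
y(m, o) = 3 + 3*m + 3*o (y(m, o) = 9 + 3*((m + o) - 2) = 9 + 3*(-2 + m + o) = 9 + (-6 + 3*m + 3*o) = 3 + 3*m + 3*o)
b(d, a) = d*(3 + 6*a) (b(d, a) = (3 + 3*a + 3*a)*d = (3 + 6*a)*d = d*(3 + 6*a))
r*(b(10, -21) - 386) = -136*(3*10*(1 + 2*(-21)) - 386) = -136*(3*10*(1 - 42) - 386) = -136*(3*10*(-41) - 386) = -136*(-1230 - 386) = -136*(-1616) = 219776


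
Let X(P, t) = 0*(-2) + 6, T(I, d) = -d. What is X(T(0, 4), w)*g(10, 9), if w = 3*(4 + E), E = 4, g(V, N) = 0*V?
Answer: 0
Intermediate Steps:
g(V, N) = 0
w = 24 (w = 3*(4 + 4) = 3*8 = 24)
X(P, t) = 6 (X(P, t) = 0 + 6 = 6)
X(T(0, 4), w)*g(10, 9) = 6*0 = 0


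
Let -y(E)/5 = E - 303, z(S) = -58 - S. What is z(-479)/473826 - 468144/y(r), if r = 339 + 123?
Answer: 73939711213/125563890 ≈ 588.86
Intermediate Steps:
r = 462
y(E) = 1515 - 5*E (y(E) = -5*(E - 303) = -5*(-303 + E) = 1515 - 5*E)
z(-479)/473826 - 468144/y(r) = (-58 - 1*(-479))/473826 - 468144/(1515 - 5*462) = (-58 + 479)*(1/473826) - 468144/(1515 - 2310) = 421*(1/473826) - 468144/(-795) = 421/473826 - 468144*(-1/795) = 421/473826 + 156048/265 = 73939711213/125563890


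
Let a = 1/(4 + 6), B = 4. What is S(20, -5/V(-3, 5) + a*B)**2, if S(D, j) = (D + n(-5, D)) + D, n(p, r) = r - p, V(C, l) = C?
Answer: 4225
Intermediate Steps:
a = 1/10 ≈ 0.10000
S(D, j) = 5 + 3*D (S(D, j) = (D + (D - 1*(-5))) + D = (D + (D + 5)) + D = (D + (5 + D)) + D = (5 + 2*D) + D = 5 + 3*D)
S(20, -5/V(-3, 5) + a*B)**2 = (5 + 3*20)**2 = (5 + 60)**2 = 65**2 = 4225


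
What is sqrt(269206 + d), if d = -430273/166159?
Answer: sqrt(151681361110071)/23737 ≈ 518.85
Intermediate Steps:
d = -430273/166159 (d = -430273*1/166159 = -430273/166159 ≈ -2.5895)
sqrt(269206 + d) = sqrt(269206 - 430273/166159) = sqrt(44730569481/166159) = sqrt(151681361110071)/23737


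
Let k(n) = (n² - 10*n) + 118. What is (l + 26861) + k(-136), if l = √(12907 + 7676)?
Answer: 46835 + 3*√2287 ≈ 46979.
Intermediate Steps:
l = 3*√2287 (l = √20583 = 3*√2287 ≈ 143.47)
k(n) = 118 + n² - 10*n
(l + 26861) + k(-136) = (3*√2287 + 26861) + (118 + (-136)² - 10*(-136)) = (26861 + 3*√2287) + (118 + 18496 + 1360) = (26861 + 3*√2287) + 19974 = 46835 + 3*√2287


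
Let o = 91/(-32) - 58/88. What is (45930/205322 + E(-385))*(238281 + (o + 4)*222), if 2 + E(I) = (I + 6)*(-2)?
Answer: 3257309072189961/18068336 ≈ 1.8028e+8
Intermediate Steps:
o = -1233/352 (o = 91*(-1/32) - 58*1/88 = -91/32 - 29/44 = -1233/352 ≈ -3.5028)
E(I) = -14 - 2*I (E(I) = -2 + (I + 6)*(-2) = -2 + (6 + I)*(-2) = -2 + (-12 - 2*I) = -14 - 2*I)
(45930/205322 + E(-385))*(238281 + (o + 4)*222) = (45930/205322 + (-14 - 2*(-385)))*(238281 + (-1233/352 + 4)*222) = (45930*(1/205322) + (-14 + 770))*(238281 + (175/352)*222) = (22965/102661 + 756)*(238281 + 19425/176) = (77634681/102661)*(41956881/176) = 3257309072189961/18068336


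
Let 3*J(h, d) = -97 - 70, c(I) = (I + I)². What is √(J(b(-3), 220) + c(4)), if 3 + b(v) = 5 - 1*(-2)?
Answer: 5*√3/3 ≈ 2.8868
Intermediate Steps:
c(I) = 4*I² (c(I) = (2*I)² = 4*I²)
b(v) = 4 (b(v) = -3 + (5 - 1*(-2)) = -3 + (5 + 2) = -3 + 7 = 4)
J(h, d) = -167/3 (J(h, d) = (-97 - 70)/3 = (⅓)*(-167) = -167/3)
√(J(b(-3), 220) + c(4)) = √(-167/3 + 4*4²) = √(-167/3 + 4*16) = √(-167/3 + 64) = √(25/3) = 5*√3/3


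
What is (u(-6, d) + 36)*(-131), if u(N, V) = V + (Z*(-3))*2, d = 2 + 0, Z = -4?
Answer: -8122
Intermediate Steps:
d = 2
u(N, V) = 24 + V (u(N, V) = V - 4*(-3)*2 = V + 12*2 = V + 24 = 24 + V)
(u(-6, d) + 36)*(-131) = ((24 + 2) + 36)*(-131) = (26 + 36)*(-131) = 62*(-131) = -8122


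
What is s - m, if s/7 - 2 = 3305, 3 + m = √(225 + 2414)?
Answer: 23152 - √2639 ≈ 23101.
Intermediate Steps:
m = -3 + √2639 (m = -3 + √(225 + 2414) = -3 + √2639 ≈ 48.371)
s = 23149 (s = 14 + 7*3305 = 14 + 23135 = 23149)
s - m = 23149 - (-3 + √2639) = 23149 + (3 - √2639) = 23152 - √2639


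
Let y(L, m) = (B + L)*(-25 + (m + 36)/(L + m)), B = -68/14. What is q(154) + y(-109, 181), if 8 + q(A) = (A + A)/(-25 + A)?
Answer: 54129361/21672 ≈ 2497.7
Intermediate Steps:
B = -34/7 (B = -68*1/14 = -34/7 ≈ -4.8571)
q(A) = -8 + 2*A/(-25 + A) (q(A) = -8 + (A + A)/(-25 + A) = -8 + (2*A)/(-25 + A) = -8 + 2*A/(-25 + A))
y(L, m) = (-25 + (36 + m)/(L + m))*(-34/7 + L) (y(L, m) = (-34/7 + L)*(-25 + (m + 36)/(L + m)) = (-34/7 + L)*(-25 + (36 + m)/(L + m)) = (-25 + (36 + m)/(L + m))*(-34/7 + L))
q(154) + y(-109, 181) = 2*(100 - 3*154)/(-25 + 154) + (-1224 - 175*(-109)**2 + 816*181 + 1102*(-109) - 168*(-109)*181)/(7*(-109 + 181)) = 2*(100 - 462)/129 + (1/7)*(-1224 - 175*11881 + 147696 - 120118 + 3314472)/72 = 2*(1/129)*(-362) + (1/7)*(1/72)*(-1224 - 2079175 + 147696 - 120118 + 3314472) = -724/129 + (1/7)*(1/72)*1261651 = -724/129 + 1261651/504 = 54129361/21672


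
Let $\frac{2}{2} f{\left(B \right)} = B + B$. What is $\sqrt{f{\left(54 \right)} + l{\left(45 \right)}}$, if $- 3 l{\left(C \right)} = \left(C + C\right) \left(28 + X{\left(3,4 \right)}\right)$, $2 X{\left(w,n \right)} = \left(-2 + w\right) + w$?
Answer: $6 i \sqrt{22} \approx 28.142 i$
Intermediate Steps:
$f{\left(B \right)} = 2 B$ ($f{\left(B \right)} = B + B = 2 B$)
$X{\left(w,n \right)} = -1 + w$ ($X{\left(w,n \right)} = \frac{\left(-2 + w\right) + w}{2} = \frac{-2 + 2 w}{2} = -1 + w$)
$l{\left(C \right)} = - 20 C$ ($l{\left(C \right)} = - \frac{\left(C + C\right) \left(28 + \left(-1 + 3\right)\right)}{3} = - \frac{2 C \left(28 + 2\right)}{3} = - \frac{2 C 30}{3} = - \frac{60 C}{3} = - 20 C$)
$\sqrt{f{\left(54 \right)} + l{\left(45 \right)}} = \sqrt{2 \cdot 54 - 900} = \sqrt{108 - 900} = \sqrt{-792} = 6 i \sqrt{22}$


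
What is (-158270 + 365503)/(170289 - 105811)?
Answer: 207233/64478 ≈ 3.2140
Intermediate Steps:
(-158270 + 365503)/(170289 - 105811) = 207233/64478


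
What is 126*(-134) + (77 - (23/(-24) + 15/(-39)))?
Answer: -5243365/312 ≈ -16806.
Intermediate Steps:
126*(-134) + (77 - (23/(-24) + 15/(-39))) = -16884 + (77 - (23*(-1/24) + 15*(-1/39))) = -16884 + (77 - (-23/24 - 5/13)) = -16884 + (77 - 1*(-419/312)) = -16884 + (77 + 419/312) = -16884 + 24443/312 = -5243365/312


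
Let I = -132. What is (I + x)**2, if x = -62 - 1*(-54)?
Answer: 19600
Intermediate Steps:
x = -8 (x = -62 + 54 = -8)
(I + x)**2 = (-132 - 8)**2 = (-140)**2 = 19600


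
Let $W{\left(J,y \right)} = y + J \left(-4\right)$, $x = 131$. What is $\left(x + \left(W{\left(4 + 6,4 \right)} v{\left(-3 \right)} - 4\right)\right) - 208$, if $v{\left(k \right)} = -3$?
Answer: $27$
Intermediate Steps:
$W{\left(J,y \right)} = y - 4 J$
$\left(x + \left(W{\left(4 + 6,4 \right)} v{\left(-3 \right)} - 4\right)\right) - 208 = \left(131 - \left(4 - \left(4 - 4 \left(4 + 6\right)\right) \left(-3\right)\right)\right) - 208 = \left(131 - \left(4 - \left(4 - 40\right) \left(-3\right)\right)\right) - 208 = \left(131 - -104\right) - 208 = \left(131 + \left(108 - 4\right)\right) - 208 = \left(131 + 104\right) - 208 = 235 - 208 = 27$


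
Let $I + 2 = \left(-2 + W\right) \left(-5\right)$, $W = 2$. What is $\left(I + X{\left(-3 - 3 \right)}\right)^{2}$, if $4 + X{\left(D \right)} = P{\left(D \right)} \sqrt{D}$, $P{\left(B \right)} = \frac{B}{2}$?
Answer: $-18 + 36 i \sqrt{6} \approx -18.0 + 88.182 i$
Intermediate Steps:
$P{\left(B \right)} = \frac{B}{2}$ ($P{\left(B \right)} = B \frac{1}{2} = \frac{B}{2}$)
$X{\left(D \right)} = -4 + \frac{D^{\frac{3}{2}}}{2}$ ($X{\left(D \right)} = -4 + \frac{D}{2} \sqrt{D} = -4 + \frac{D^{\frac{3}{2}}}{2}$)
$I = -2$ ($I = -2 + \left(-2 + 2\right) \left(-5\right) = -2 + 0 \left(-5\right) = -2 + 0 = -2$)
$\left(I + X{\left(-3 - 3 \right)}\right)^{2} = \left(-2 - \left(4 - \frac{\left(-3 - 3\right)^{\frac{3}{2}}}{2}\right)\right)^{2} = \left(-2 - \left(4 - \frac{\left(-6\right)^{\frac{3}{2}}}{2}\right)\right)^{2} = \left(-2 - \left(4 - \frac{\left(-6\right) i \sqrt{6}}{2}\right)\right)^{2} = \left(-2 - \left(4 + 3 i \sqrt{6}\right)\right)^{2} = \left(-6 - 3 i \sqrt{6}\right)^{2}$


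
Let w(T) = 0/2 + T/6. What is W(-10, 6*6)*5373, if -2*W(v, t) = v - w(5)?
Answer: 116415/4 ≈ 29104.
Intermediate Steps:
w(T) = T/6 (w(T) = 0*(½) + T*(⅙) = 0 + T/6 = T/6)
W(v, t) = 5/12 - v/2 (W(v, t) = -(v - 5/6)/2 = -(v - 1*⅚)/2 = -(v - ⅚)/2 = -(-⅚ + v)/2 = 5/12 - v/2)
W(-10, 6*6)*5373 = (5/12 - ½*(-10))*5373 = (5/12 + 5)*5373 = (65/12)*5373 = 116415/4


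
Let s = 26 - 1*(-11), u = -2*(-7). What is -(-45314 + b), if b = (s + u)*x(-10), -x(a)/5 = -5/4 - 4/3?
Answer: 178621/4 ≈ 44655.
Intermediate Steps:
x(a) = 155/12 (x(a) = -5*(-5/4 - 4/3) = -5*(-31/12) = 155/12)
u = 14
s = 37 (s = 26 + 11 = 37)
b = 2635/4 (b = (37 + 14)*(155/12) = 51*(155/12) = 2635/4 ≈ 658.75)
-(-45314 + b) = -(-45314 + 2635/4) = -1*(-178621/4) = 178621/4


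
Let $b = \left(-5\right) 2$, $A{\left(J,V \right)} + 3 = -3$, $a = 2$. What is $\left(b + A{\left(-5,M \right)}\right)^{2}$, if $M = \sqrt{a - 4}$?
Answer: $256$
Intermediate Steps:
$M = i \sqrt{2}$ ($M = \sqrt{2 - 4} = \sqrt{-2} = i \sqrt{2} \approx 1.4142 i$)
$A{\left(J,V \right)} = -6$ ($A{\left(J,V \right)} = -3 - 3 = -6$)
$b = -10$
$\left(b + A{\left(-5,M \right)}\right)^{2} = \left(-10 - 6\right)^{2} = \left(-16\right)^{2} = 256$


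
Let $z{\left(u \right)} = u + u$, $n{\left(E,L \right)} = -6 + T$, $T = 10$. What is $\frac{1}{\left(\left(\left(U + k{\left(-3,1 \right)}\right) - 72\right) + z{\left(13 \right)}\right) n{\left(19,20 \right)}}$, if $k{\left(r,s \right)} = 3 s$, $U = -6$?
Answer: $- \frac{1}{196} \approx -0.005102$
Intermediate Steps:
$n{\left(E,L \right)} = 4$ ($n{\left(E,L \right)} = -6 + 10 = 4$)
$z{\left(u \right)} = 2 u$
$\frac{1}{\left(\left(\left(U + k{\left(-3,1 \right)}\right) - 72\right) + z{\left(13 \right)}\right) n{\left(19,20 \right)}} = \frac{1}{\left(\left(\left(-6 + 3 \cdot 1\right) - 72\right) + 2 \cdot 13\right) 4} = \frac{1}{\left(\left(\left(-6 + 3\right) - 72\right) + 26\right) 4} = \frac{1}{\left(\left(-3 - 72\right) + 26\right) 4} = \frac{1}{\left(-75 + 26\right) 4} = \frac{1}{\left(-49\right) 4} = \frac{1}{-196} = - \frac{1}{196}$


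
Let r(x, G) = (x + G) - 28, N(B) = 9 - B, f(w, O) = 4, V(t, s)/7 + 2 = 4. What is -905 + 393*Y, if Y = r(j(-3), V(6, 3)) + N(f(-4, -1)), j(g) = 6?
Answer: -2084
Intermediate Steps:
V(t, s) = 14 (V(t, s) = -14 + 7*4 = -14 + 28 = 14)
r(x, G) = -28 + G + x (r(x, G) = (G + x) - 28 = -28 + G + x)
Y = -3 (Y = (-28 + 14 + 6) + (9 - 1*4) = -8 + (9 - 4) = -8 + 5 = -3)
-905 + 393*Y = -905 + 393*(-3) = -905 - 1179 = -2084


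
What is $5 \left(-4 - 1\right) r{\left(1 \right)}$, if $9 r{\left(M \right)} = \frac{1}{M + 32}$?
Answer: $- \frac{25}{297} \approx -0.084175$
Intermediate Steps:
$r{\left(M \right)} = \frac{1}{9 \left(32 + M\right)}$ ($r{\left(M \right)} = \frac{1}{9 \left(M + 32\right)} = \frac{1}{9 \left(32 + M\right)}$)
$5 \left(-4 - 1\right) r{\left(1 \right)} = 5 \left(-4 - 1\right) \frac{1}{9 \left(32 + 1\right)} = 5 \left(-5\right) \frac{1}{9 \cdot 33} = - 25 \cdot \frac{1}{9} \cdot \frac{1}{33} = \left(-25\right) \frac{1}{297} = - \frac{25}{297}$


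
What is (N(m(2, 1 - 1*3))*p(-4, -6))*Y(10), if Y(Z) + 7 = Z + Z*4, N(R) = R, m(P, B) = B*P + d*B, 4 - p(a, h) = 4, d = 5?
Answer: 0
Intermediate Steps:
p(a, h) = 0 (p(a, h) = 4 - 1*4 = 4 - 4 = 0)
m(P, B) = 5*B + B*P (m(P, B) = B*P + 5*B = 5*B + B*P)
Y(Z) = -7 + 5*Z (Y(Z) = -7 + (Z + Z*4) = -7 + (Z + 4*Z) = -7 + 5*Z)
(N(m(2, 1 - 1*3))*p(-4, -6))*Y(10) = (((1 - 1*3)*(5 + 2))*0)*(-7 + 5*10) = (((1 - 3)*7)*0)*(-7 + 50) = (-2*7*0)*43 = -14*0*43 = 0*43 = 0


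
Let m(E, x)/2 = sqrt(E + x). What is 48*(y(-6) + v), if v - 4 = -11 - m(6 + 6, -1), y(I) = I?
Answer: -624 - 96*sqrt(11) ≈ -942.40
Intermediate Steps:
m(E, x) = 2*sqrt(E + x)
v = -7 - 2*sqrt(11) (v = 4 + (-11 - 2*sqrt((6 + 6) - 1)) = 4 + (-11 - 2*sqrt(12 - 1)) = 4 + (-11 - 2*sqrt(11)) = -7 - 2*sqrt(11) ≈ -13.633)
48*(y(-6) + v) = 48*(-6 + (-7 - 2*sqrt(11))) = 48*(-13 - 2*sqrt(11)) = -624 - 96*sqrt(11)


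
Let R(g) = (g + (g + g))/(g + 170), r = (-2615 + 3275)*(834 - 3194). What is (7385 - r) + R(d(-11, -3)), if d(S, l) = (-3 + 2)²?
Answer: 89204146/57 ≈ 1.5650e+6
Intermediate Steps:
r = -1557600 (r = 660*(-2360) = -1557600)
d(S, l) = 1 (d(S, l) = (-1)² = 1)
R(g) = 3*g/(170 + g) (R(g) = (g + 2*g)/(170 + g) = (3*g)/(170 + g) = 3*g/(170 + g))
(7385 - r) + R(d(-11, -3)) = (7385 - 1*(-1557600)) + 3*1/(170 + 1) = (7385 + 1557600) + 3*1/171 = 1564985 + 3*1*(1/171) = 1564985 + 1/57 = 89204146/57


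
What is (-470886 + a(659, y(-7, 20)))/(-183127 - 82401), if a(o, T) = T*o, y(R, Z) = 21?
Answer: 457047/265528 ≈ 1.7213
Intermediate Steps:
(-470886 + a(659, y(-7, 20)))/(-183127 - 82401) = (-470886 + 21*659)/(-183127 - 82401) = (-470886 + 13839)/(-265528) = -457047*(-1/265528) = 457047/265528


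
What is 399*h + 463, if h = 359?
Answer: 143704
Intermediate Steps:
399*h + 463 = 399*359 + 463 = 143241 + 463 = 143704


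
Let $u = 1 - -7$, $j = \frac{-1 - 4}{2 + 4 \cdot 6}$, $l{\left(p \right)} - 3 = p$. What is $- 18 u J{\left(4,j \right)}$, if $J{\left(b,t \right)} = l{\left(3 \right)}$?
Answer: $-864$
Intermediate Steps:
$l{\left(p \right)} = 3 + p$
$j = - \frac{5}{26}$ ($j = - \frac{5}{2 + 24} = - \frac{5}{26} \approx -0.19231$)
$u = 8$ ($u = 1 + 7 = 8$)
$J{\left(b,t \right)} = 6$ ($J{\left(b,t \right)} = 3 + 3 = 6$)
$- 18 u J{\left(4,j \right)} = \left(-18\right) 8 \cdot 6 = \left(-144\right) 6 = -864$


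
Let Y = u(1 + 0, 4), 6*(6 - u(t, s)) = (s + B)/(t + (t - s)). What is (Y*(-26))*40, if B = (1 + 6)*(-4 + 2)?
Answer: -16120/3 ≈ -5373.3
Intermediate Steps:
B = -14 (B = 7*(-2) = -14)
u(t, s) = 6 - (-14 + s)/(6*(-s + 2*t)) (u(t, s) = 6 - (s - 14)/(6*(t + (t - s))) = 6 - (-14 + s)/(6*(-s + 2*t)))
Y = 31/6 (Y = (-14 - 72*(1 + 0) + 37*4)/(6*(4 - 2*(1 + 0))) = (-14 - 72*1 + 148)/(6*(4 - 2*1)) = (-14 - 72 + 148)/(6*(4 - 2)) = (⅙)*62/2 = (⅙)*(½)*62 = 31/6 ≈ 5.1667)
(Y*(-26))*40 = ((31/6)*(-26))*40 = -403/3*40 = -16120/3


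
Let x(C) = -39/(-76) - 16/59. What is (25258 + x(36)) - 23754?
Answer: 6745021/4484 ≈ 1504.2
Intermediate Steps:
x(C) = 1085/4484 (x(C) = -39*(-1/76) - 16*1/59 = 39/76 - 16/59 = 1085/4484)
(25258 + x(36)) - 23754 = (25258 + 1085/4484) - 23754 = 113257957/4484 - 23754 = 6745021/4484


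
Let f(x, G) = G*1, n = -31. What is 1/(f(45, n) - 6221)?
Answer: -1/6252 ≈ -0.00015995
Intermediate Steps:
f(x, G) = G
1/(f(45, n) - 6221) = 1/(-31 - 6221) = 1/(-6252) = -1/6252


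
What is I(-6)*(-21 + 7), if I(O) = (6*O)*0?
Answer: 0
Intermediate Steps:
I(O) = 0
I(-6)*(-21 + 7) = 0*(-21 + 7) = 0*(-14) = 0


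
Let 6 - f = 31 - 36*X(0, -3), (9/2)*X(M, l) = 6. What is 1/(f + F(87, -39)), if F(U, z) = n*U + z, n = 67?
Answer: 1/5813 ≈ 0.00017203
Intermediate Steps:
X(M, l) = 4/3 (X(M, l) = (2/9)*6 = 4/3)
f = 23 (f = 6 - (31 - 36*4/3) = 6 - (31 - 48) = 6 - 1*(-17) = 6 + 17 = 23)
F(U, z) = z + 67*U (F(U, z) = 67*U + z = z + 67*U)
1/(f + F(87, -39)) = 1/(23 + (-39 + 67*87)) = 1/(23 + (-39 + 5829)) = 1/(23 + 5790) = 1/5813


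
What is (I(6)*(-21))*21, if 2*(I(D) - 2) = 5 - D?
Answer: -1323/2 ≈ -661.50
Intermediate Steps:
I(D) = 9/2 - D/2 (I(D) = 2 + (5 - D)/2 = 2 + (5/2 - D/2) = 9/2 - D/2)
(I(6)*(-21))*21 = ((9/2 - ½*6)*(-21))*21 = ((9/2 - 3)*(-21))*21 = ((3/2)*(-21))*21 = -63/2*21 = -1323/2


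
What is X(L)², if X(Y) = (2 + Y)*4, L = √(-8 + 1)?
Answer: -48 + 64*I*√7 ≈ -48.0 + 169.33*I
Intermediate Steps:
L = I*√7 (L = √(-7) = I*√7 ≈ 2.6458*I)
X(Y) = 8 + 4*Y
X(L)² = (8 + 4*(I*√7))² = (8 + 4*I*√7)²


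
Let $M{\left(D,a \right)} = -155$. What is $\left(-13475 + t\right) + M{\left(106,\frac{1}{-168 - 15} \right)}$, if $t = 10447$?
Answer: $-3183$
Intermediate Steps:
$\left(-13475 + t\right) + M{\left(106,\frac{1}{-168 - 15} \right)} = \left(-13475 + 10447\right) - 155 = -3028 - 155 = -3183$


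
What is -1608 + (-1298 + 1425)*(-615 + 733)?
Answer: 13378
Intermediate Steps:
-1608 + (-1298 + 1425)*(-615 + 733) = -1608 + 127*118 = -1608 + 14986 = 13378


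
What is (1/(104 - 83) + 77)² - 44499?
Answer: -17006135/441 ≈ -38563.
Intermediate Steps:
(1/(104 - 83) + 77)² - 44499 = (1/21 + 77)² - 44499 = (1618/21)² - 44499 = 2617924/441 - 44499 = -17006135/441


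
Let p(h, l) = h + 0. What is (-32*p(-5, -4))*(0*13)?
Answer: 0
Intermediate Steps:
p(h, l) = h
(-32*p(-5, -4))*(0*13) = (-32*(-5))*(0*13) = 160*0 = 0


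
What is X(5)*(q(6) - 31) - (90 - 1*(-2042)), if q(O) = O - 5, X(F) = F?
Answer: -2282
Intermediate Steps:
q(O) = -5 + O
X(5)*(q(6) - 31) - (90 - 1*(-2042)) = 5*((-5 + 6) - 31) - (90 - 1*(-2042)) = 5*(1 - 31) - (90 + 2042) = 5*(-30) - 1*2132 = -150 - 2132 = -2282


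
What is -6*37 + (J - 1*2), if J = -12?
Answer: -236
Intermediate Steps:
-6*37 + (J - 1*2) = -6*37 + (-12 - 1*2) = -222 + (-12 - 2) = -222 - 14 = -236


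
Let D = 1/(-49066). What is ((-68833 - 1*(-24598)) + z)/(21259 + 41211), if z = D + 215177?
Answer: 8387440171/3065153020 ≈ 2.7364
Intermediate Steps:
D = -1/49066 ≈ -2.0381e-5
z = 10557874681/49066 (z = -1/49066 + 215177 = 10557874681/49066 ≈ 2.1518e+5)
((-68833 - 1*(-24598)) + z)/(21259 + 41211) = ((-68833 - 1*(-24598)) + 10557874681/49066)/(21259 + 41211) = ((-68833 + 24598) + 10557874681/49066)/62470 = (-44235 + 10557874681/49066)*(1/62470) = (8387440171/49066)*(1/62470) = 8387440171/3065153020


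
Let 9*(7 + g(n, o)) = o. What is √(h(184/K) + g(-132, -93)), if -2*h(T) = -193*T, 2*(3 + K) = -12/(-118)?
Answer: I*√45701970/87 ≈ 77.705*I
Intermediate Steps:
K = -174/59 (K = -3 + (-12/(-118))/2 = -3 + (-12*(-1/118))/2 = -3 + (½)*(6/59) = -3 + 3/59 = -174/59 ≈ -2.9492)
g(n, o) = -7 + o/9
h(T) = 193*T/2 (h(T) = -(-193)*T/2 = 193*T/2)
√(h(184/K) + g(-132, -93)) = √(193*(184/(-174/59))/2 + (-7 + (⅑)*(-93))) = √(193*(184*(-59/174))/2 + (-7 - 31/3)) = √((193/2)*(-5428/87) - 52/3) = √(-523802/87 - 52/3) = √(-525310/87) = I*√45701970/87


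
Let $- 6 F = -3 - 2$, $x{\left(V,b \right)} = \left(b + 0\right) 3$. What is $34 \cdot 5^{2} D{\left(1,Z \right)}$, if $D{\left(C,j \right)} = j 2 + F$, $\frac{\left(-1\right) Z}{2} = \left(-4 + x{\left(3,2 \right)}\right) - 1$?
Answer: $- \frac{8075}{3} \approx -2691.7$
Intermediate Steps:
$x{\left(V,b \right)} = 3 b$ ($x{\left(V,b \right)} = b 3 = 3 b$)
$F = \frac{5}{6}$ ($F = - \frac{-3 - 2}{6} = \left(- \frac{1}{6}\right) \left(-5\right) = \frac{5}{6} \approx 0.83333$)
$Z = -2$ ($Z = - 2 \left(\left(-4 + 3 \cdot 2\right) - 1\right) = - 2 \left(\left(-4 + 6\right) - 1\right) = - 2 \left(2 - 1\right) = \left(-2\right) 1 = -2$)
$D{\left(C,j \right)} = \frac{5}{6} + 2 j$ ($D{\left(C,j \right)} = j 2 + \frac{5}{6} = 2 j + \frac{5}{6} = \frac{5}{6} + 2 j$)
$34 \cdot 5^{2} D{\left(1,Z \right)} = 34 \cdot 5^{2} \left(\frac{5}{6} + 2 \left(-2\right)\right) = 34 \cdot 25 \left(\frac{5}{6} - 4\right) = 850 \left(- \frac{19}{6}\right) = - \frac{8075}{3}$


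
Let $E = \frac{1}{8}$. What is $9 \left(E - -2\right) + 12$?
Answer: $\frac{249}{8} \approx 31.125$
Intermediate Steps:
$E = \frac{1}{8} \approx 0.125$
$9 \left(E - -2\right) + 12 = 9 \left(\frac{1}{8} - -2\right) + 12 = 9 \left(\frac{1}{8} + 2\right) + 12 = 9 \cdot \frac{17}{8} + 12 = \frac{153}{8} + 12 = \frac{249}{8}$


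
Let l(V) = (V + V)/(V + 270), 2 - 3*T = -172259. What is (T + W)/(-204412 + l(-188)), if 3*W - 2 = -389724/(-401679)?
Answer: -945662530447/3366503833320 ≈ -0.28090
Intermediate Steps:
W = 397694/401679 (W = 2/3 + (-389724/(-401679))/3 = 2/3 + (-389724*(-1/401679))/3 = 2/3 + (1/3)*(129908/133893) = 2/3 + 129908/401679 = 397694/401679 ≈ 0.99008)
T = 172261/3 (T = 2/3 - 1/3*(-172259) = 2/3 + 172259/3 = 172261/3 ≈ 57420.)
l(V) = 2*V/(270 + V) (l(V) = (2*V)/(270 + V) = 2*V/(270 + V))
(T + W)/(-204412 + l(-188)) = (172261/3 + 397694/401679)/(-204412 + 2*(-188)/(270 - 188)) = 23064939767/(401679*(-204412 + 2*(-188)/82)) = 23064939767/(401679*(-204412 + 2*(-188)*(1/82))) = 23064939767/(401679*(-204412 - 188/41)) = 23064939767/(401679*(-8381080/41)) = (23064939767/401679)*(-41/8381080) = -945662530447/3366503833320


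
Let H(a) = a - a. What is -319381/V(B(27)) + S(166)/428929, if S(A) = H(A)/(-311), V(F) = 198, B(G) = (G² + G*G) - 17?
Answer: -319381/198 ≈ -1613.0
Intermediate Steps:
H(a) = 0
B(G) = -17 + 2*G² (B(G) = (G² + G²) - 17 = 2*G² - 17 = -17 + 2*G²)
S(A) = 0 (S(A) = 0/(-311) = 0*(-1/311) = 0)
-319381/V(B(27)) + S(166)/428929 = -319381/198 + 0/428929 = -319381*1/198 + 0*(1/428929) = -319381/198 + 0 = -319381/198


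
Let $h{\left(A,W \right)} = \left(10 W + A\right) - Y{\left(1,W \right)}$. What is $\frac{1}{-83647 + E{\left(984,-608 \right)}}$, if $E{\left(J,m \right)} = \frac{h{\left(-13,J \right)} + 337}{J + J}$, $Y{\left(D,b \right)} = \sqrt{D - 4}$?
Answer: $- \frac{107982278592}{9031835968421809} + \frac{656 i \sqrt{3}}{9031835968421809} \approx -1.1956 \cdot 10^{-5} + 1.258 \cdot 10^{-13} i$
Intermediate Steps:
$Y{\left(D,b \right)} = \sqrt{-4 + D}$
$h{\left(A,W \right)} = A + 10 W - i \sqrt{3}$ ($h{\left(A,W \right)} = \left(10 W + A\right) - \sqrt{-4 + 1} = \left(A + 10 W\right) - \sqrt{-3} = \left(A + 10 W\right) - i \sqrt{3} = A + 10 W - i \sqrt{3}$)
$E{\left(J,m \right)} = \frac{324 + 10 J - i \sqrt{3}}{2 J}$ ($E{\left(J,m \right)} = \frac{\left(-13 + 10 J - i \sqrt{3}\right) + 337}{J + J} = \frac{324 + 10 J - i \sqrt{3}}{2 J}$)
$\frac{1}{-83647 + E{\left(984,-608 \right)}} = \frac{1}{-83647 + \frac{324 + 10 \cdot 984 - i \sqrt{3}}{2 \cdot 984}} = \frac{1}{-83647 + \frac{1}{2} \cdot \frac{1}{984} \left(324 + 9840 - i \sqrt{3}\right)} = \frac{1}{-83647 + \frac{1}{2} \cdot \frac{1}{984} \left(10164 - i \sqrt{3}\right)} = \frac{1}{-83647 + \left(\frac{847}{164} - \frac{i \sqrt{3}}{1968}\right)} = \frac{1}{- \frac{13717261}{164} - \frac{i \sqrt{3}}{1968}}$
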